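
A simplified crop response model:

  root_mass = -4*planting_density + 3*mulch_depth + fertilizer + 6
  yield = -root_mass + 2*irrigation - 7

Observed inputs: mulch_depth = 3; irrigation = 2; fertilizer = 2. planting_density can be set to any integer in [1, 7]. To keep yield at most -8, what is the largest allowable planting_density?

planting_density = 3

Substituting into the root_mass equation gives root_mass = -4*planting_density + 17.
yield becomes 4*planting_density - 20.
Require 4*planting_density - 20 ≤ -8, so planting_density ≤ 3.
The largest integer in [1, 7] satisfying this is 3.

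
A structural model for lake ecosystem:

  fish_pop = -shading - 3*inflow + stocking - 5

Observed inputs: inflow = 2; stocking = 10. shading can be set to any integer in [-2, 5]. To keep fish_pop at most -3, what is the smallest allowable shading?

Substituting into the fish_pop equation gives fish_pop = -shading - 1.
Require -shading - 1 ≤ -3, so shading ≥ 2.
The smallest integer in [-2, 5] satisfying this is 2.

shading = 2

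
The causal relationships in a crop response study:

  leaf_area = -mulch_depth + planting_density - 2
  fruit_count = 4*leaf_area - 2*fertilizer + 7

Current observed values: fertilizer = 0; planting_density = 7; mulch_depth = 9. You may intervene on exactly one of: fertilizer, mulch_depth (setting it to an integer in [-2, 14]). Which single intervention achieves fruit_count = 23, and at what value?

Intervening on fertilizer: fruit_count = -2*fertilizer - 9. Reaching 23 requires fertilizer = -16, outside [-2, 14].
Intervening on mulch_depth: with other inputs at their observed values, fruit_count = -4*mulch_depth + 27. Solving for 23 gives mulch_depth = 1, within [-2, 14].

set mulch_depth = 1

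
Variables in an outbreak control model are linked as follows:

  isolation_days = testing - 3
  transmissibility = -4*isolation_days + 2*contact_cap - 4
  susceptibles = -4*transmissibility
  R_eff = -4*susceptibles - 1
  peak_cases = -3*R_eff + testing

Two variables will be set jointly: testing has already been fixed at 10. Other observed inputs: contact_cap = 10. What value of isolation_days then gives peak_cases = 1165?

With testing held at 10:
Intervening on isolation_days fixes its value directly, overriding its dependence on testing.
Substituting into the transmissibility equation gives transmissibility = -4*isolation_days + 16.
So susceptibles = 16*isolation_days - 64.
Substituting into the R_eff equation gives R_eff = -64*isolation_days + 255.
So peak_cases = 192*isolation_days - 755.
Solve 192*isolation_days - 755 = 1165: isolation_days = (1165 + 755) / 192 = 10.

isolation_days = 10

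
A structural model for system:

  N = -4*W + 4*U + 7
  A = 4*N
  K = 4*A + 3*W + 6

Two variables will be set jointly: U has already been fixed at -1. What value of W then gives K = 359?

With U held at -1:
Substituting into the N equation gives N = -4*W + 3.
Substituting into the A equation gives A = -16*W + 12.
So K = -61*W + 54.
Solve -61*W + 54 = 359: W = (359 - 54) / -61 = -5.

W = -5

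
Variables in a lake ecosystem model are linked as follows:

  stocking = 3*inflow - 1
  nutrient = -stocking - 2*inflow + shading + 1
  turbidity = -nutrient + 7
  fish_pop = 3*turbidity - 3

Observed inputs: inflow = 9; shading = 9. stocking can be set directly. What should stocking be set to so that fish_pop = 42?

Intervening on stocking fixes its value directly, overriding its dependence on inflow.
Substituting into the nutrient equation gives nutrient = -stocking - 8.
Substituting into the turbidity equation gives turbidity = stocking + 15.
fish_pop becomes 3*stocking + 42.
Solve 3*stocking + 42 = 42: stocking = (42 - 42) / 3 = 0.

stocking = 0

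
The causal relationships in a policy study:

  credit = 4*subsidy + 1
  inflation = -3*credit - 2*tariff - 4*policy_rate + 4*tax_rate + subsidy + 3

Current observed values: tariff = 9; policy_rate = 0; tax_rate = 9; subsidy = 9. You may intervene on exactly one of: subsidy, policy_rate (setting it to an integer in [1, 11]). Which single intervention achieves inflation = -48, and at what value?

Intervening on subsidy: with other inputs at their observed values, inflation = -11*subsidy + 18. Solving for -48 gives subsidy = 6, within [1, 11].
Intervening on policy_rate: inflation = -4*policy_rate - 81. Reaching -48 requires policy_rate = -33/4, not an integer.

set subsidy = 6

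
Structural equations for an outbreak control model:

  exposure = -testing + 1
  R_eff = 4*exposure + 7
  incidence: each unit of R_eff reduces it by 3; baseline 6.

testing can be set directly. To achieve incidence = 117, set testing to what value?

Substituting into the R_eff equation gives R_eff = -4*testing + 11.
Substituting into the incidence equation gives incidence = 12*testing - 27.
Solve 12*testing - 27 = 117: testing = (117 + 27) / 12 = 12.

testing = 12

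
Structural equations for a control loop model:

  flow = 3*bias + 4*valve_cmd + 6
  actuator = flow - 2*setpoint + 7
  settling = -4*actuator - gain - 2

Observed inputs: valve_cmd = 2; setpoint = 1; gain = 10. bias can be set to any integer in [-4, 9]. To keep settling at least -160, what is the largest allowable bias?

Substituting into the flow equation gives flow = 3*bias + 14.
actuator becomes 3*bias + 19.
This gives settling = -12*bias - 88.
Require -12*bias - 88 ≥ -160, so bias ≤ 6.
The largest integer in [-4, 9] satisfying this is 6.

bias = 6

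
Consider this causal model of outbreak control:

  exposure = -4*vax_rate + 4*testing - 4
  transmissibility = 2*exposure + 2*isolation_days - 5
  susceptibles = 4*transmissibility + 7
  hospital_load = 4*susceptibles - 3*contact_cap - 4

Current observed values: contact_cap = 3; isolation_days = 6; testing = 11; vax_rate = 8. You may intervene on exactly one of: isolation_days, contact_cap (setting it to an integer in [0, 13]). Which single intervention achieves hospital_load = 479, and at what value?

Intervening on isolation_days: with other inputs at their observed values, hospital_load = 32*isolation_days + 191. Solving for 479 gives isolation_days = 9, within [0, 13].
Intervening on contact_cap: hospital_load = -3*contact_cap + 392. Reaching 479 requires contact_cap = -29, outside [0, 13].

set isolation_days = 9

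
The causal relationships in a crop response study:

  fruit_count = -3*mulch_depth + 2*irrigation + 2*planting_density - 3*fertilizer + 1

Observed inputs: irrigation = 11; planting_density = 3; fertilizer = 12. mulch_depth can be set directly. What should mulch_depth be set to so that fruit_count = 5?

mulch_depth = -4

Substituting into the fruit_count equation gives fruit_count = -3*mulch_depth - 7.
Solve -3*mulch_depth - 7 = 5: mulch_depth = (5 + 7) / -3 = -4.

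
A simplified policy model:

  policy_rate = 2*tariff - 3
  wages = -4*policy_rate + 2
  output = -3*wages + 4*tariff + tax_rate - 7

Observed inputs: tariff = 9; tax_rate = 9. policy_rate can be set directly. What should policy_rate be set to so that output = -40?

Intervening on policy_rate fixes its value directly, overriding its dependence on tariff.
Substituting into the output equation gives output = 12*policy_rate + 32.
Solve 12*policy_rate + 32 = -40: policy_rate = (-40 - 32) / 12 = -6.

policy_rate = -6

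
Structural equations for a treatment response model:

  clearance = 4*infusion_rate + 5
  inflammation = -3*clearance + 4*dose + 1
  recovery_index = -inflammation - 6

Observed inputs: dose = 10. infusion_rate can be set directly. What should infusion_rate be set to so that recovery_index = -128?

Substituting into the inflammation equation gives inflammation = -12*infusion_rate + 26.
Substituting into the recovery_index equation gives recovery_index = 12*infusion_rate - 32.
Solve 12*infusion_rate - 32 = -128: infusion_rate = (-128 + 32) / 12 = -8.

infusion_rate = -8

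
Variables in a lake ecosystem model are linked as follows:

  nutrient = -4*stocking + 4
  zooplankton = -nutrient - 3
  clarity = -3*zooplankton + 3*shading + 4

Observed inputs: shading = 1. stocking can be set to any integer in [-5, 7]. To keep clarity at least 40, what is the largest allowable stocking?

stocking = -1

Substituting into the zooplankton equation gives zooplankton = 4*stocking - 7.
Substituting into the clarity equation gives clarity = -12*stocking + 28.
Require -12*stocking + 28 ≥ 40, so stocking ≤ -1.
The largest integer in [-5, 7] satisfying this is -1.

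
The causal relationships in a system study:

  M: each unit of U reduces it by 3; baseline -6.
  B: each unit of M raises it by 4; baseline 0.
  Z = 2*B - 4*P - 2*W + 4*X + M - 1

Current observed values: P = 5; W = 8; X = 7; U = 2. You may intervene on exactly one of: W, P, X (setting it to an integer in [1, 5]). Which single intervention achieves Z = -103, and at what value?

Intervening on W: with other inputs at their observed values, Z = -2*W - 101. Solving for -103 gives W = 1, within [1, 5].
Intervening on P: Z = -4*P - 97. Reaching -103 requires P = 3/2, not an integer.
Intervening on X: Z = 4*X - 145. Reaching -103 requires X = 21/2, not an integer.

set W = 1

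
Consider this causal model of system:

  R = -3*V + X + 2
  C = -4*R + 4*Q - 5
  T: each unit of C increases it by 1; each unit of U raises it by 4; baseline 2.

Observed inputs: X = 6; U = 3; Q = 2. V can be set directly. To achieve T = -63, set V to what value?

Substituting into the R equation gives R = -3*V + 8.
Substituting into the C equation gives C = 12*V - 29.
Substituting into the T equation gives T = 12*V - 15.
Solve 12*V - 15 = -63: V = (-63 + 15) / 12 = -4.

V = -4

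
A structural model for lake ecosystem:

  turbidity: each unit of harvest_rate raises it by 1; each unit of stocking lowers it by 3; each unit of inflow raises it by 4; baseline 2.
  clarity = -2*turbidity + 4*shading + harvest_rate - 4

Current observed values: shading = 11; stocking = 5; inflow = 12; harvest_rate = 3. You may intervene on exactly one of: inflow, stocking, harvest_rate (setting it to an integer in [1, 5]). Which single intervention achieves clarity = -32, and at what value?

set harvest_rate = 2

Intervening on inflow: clarity = -8*inflow + 63. Reaching -32 requires inflow = 95/8, not an integer.
Intervening on stocking: clarity = 6*stocking - 63. Reaching -32 requires stocking = 31/6, not an integer.
Intervening on harvest_rate: with other inputs at their observed values, clarity = -harvest_rate - 30. Solving for -32 gives harvest_rate = 2, within [1, 5].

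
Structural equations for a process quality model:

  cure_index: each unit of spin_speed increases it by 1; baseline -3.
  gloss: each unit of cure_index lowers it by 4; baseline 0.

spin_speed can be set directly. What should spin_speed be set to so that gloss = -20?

Substituting into the gloss equation gives gloss = -4*spin_speed + 12.
Solve -4*spin_speed + 12 = -20: spin_speed = (-20 - 12) / -4 = 8.

spin_speed = 8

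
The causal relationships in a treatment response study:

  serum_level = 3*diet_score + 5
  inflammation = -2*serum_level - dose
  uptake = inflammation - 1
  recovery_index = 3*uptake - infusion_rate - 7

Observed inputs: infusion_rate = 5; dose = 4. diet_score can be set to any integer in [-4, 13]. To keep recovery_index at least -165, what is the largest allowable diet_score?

diet_score = 6

Substituting into the inflammation equation gives inflammation = -6*diet_score - 14.
Substituting into the uptake equation gives uptake = -6*diet_score - 15.
This gives recovery_index = -18*diet_score - 57.
Require -18*diet_score - 57 ≥ -165, so diet_score ≤ 6.
The largest integer in [-4, 13] satisfying this is 6.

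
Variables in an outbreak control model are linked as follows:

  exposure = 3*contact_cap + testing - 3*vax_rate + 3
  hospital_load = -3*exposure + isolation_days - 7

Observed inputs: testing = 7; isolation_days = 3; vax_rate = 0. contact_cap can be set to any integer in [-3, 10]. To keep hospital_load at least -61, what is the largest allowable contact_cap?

Substituting into the exposure equation gives exposure = 3*contact_cap + 10.
Substituting into the hospital_load equation gives hospital_load = -9*contact_cap - 34.
Require -9*contact_cap - 34 ≥ -61, so contact_cap ≤ 3.
The largest integer in [-3, 10] satisfying this is 3.

contact_cap = 3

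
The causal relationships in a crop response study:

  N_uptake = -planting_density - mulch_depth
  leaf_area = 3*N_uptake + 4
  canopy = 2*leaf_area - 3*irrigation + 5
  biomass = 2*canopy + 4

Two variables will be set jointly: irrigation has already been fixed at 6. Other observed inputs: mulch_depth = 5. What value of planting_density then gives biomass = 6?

planting_density = -6

With irrigation held at 6:
Substituting into the N_uptake equation gives N_uptake = -planting_density - 5.
So leaf_area = -3*planting_density - 11.
This gives canopy = -6*planting_density - 35.
biomass becomes -12*planting_density - 66.
Solve -12*planting_density - 66 = 6: planting_density = (6 + 66) / -12 = -6.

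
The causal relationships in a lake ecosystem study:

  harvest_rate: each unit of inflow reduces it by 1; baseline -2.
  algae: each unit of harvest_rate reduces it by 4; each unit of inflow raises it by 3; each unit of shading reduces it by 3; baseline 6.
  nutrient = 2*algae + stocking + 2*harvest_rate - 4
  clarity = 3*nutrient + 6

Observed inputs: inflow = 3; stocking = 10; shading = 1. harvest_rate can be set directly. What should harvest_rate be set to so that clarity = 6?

Intervening on harvest_rate fixes its value directly, overriding its dependence on inflow.
Substituting into the algae equation gives algae = -4*harvest_rate + 12.
So nutrient = -6*harvest_rate + 30.
Substituting into the clarity equation gives clarity = -18*harvest_rate + 96.
Solve -18*harvest_rate + 96 = 6: harvest_rate = (6 - 96) / -18 = 5.

harvest_rate = 5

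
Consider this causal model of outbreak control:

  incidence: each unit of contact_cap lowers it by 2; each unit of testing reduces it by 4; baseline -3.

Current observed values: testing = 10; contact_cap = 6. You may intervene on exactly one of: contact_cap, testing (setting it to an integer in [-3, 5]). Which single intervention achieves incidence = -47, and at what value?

Intervening on contact_cap: with other inputs at their observed values, incidence = -2*contact_cap - 43. Solving for -47 gives contact_cap = 2, within [-3, 5].
Intervening on testing: incidence = -4*testing - 15. Reaching -47 requires testing = 8, outside [-3, 5].

set contact_cap = 2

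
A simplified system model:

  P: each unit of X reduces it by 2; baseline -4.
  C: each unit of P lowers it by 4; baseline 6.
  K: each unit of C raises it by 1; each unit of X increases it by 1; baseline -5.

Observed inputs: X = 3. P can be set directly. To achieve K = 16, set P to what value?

Intervening on P fixes its value directly, overriding its dependence on X.
Substituting into the K equation gives K = -4*P + 4.
Solve -4*P + 4 = 16: P = (16 - 4) / -4 = -3.

P = -3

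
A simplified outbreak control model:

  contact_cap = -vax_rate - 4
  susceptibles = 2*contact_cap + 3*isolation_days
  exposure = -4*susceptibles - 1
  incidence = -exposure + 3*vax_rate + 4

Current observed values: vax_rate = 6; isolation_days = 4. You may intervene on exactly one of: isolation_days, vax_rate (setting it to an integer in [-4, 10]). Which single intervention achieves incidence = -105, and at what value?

set isolation_days = -4

Intervening on isolation_days: with other inputs at their observed values, incidence = 12*isolation_days - 57. Solving for -105 gives isolation_days = -4, within [-4, 10].
Intervening on vax_rate: incidence = -5*vax_rate + 21. Reaching -105 requires vax_rate = 126/5, not an integer.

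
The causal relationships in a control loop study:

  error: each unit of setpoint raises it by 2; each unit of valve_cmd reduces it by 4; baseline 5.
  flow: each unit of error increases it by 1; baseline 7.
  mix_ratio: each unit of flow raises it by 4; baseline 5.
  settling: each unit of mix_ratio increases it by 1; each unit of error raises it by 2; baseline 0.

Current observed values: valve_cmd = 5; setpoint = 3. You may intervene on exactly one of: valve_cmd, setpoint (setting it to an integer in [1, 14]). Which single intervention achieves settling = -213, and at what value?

set valve_cmd = 13

Intervening on valve_cmd: with other inputs at their observed values, settling = -24*valve_cmd + 99. Solving for -213 gives valve_cmd = 13, within [1, 14].
Intervening on setpoint: settling = 12*setpoint - 57. Reaching -213 requires setpoint = -13, outside [1, 14].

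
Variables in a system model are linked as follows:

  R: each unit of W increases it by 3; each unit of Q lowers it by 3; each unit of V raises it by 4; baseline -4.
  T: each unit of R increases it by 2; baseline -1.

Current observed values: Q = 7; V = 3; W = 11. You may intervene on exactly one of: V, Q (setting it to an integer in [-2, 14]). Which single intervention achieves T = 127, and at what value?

set V = 14

Intervening on V: with other inputs at their observed values, T = 8*V + 15. Solving for 127 gives V = 14, within [-2, 14].
Intervening on Q: T = -6*Q + 81. Reaching 127 requires Q = -23/3, not an integer.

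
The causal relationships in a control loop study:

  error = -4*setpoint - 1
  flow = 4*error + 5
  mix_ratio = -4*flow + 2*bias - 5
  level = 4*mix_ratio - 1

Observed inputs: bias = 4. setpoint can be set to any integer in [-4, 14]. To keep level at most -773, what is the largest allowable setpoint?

Substituting into the flow equation gives flow = -16*setpoint + 1.
Substituting into the mix_ratio equation gives mix_ratio = 64*setpoint - 1.
Substituting into the level equation gives level = 256*setpoint - 5.
Require 256*setpoint - 5 ≤ -773, so setpoint ≤ -3.
The largest integer in [-4, 14] satisfying this is -3.

setpoint = -3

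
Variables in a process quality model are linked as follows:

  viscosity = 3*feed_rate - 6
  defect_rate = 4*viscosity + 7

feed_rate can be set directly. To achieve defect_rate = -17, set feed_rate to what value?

feed_rate = 0

Substituting into the defect_rate equation gives defect_rate = 12*feed_rate - 17.
Solve 12*feed_rate - 17 = -17: feed_rate = (-17 + 17) / 12 = 0.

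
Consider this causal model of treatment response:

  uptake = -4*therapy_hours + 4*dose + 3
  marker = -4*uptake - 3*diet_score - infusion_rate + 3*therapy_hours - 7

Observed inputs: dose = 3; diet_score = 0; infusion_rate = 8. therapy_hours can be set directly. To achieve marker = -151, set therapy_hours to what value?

therapy_hours = -4

Substituting into the uptake equation gives uptake = -4*therapy_hours + 15.
marker becomes 19*therapy_hours - 75.
Solve 19*therapy_hours - 75 = -151: therapy_hours = (-151 + 75) / 19 = -4.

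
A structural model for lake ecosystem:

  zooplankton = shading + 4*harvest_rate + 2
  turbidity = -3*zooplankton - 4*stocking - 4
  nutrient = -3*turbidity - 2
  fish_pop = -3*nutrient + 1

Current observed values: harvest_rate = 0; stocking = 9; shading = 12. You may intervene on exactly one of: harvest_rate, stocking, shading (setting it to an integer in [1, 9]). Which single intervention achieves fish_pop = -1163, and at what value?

set harvest_rate = 4

Intervening on harvest_rate: with other inputs at their observed values, fish_pop = -108*harvest_rate - 731. Solving for -1163 gives harvest_rate = 4, within [1, 9].
Intervening on stocking: fish_pop = -36*stocking - 407. Reaching -1163 requires stocking = 21, outside [1, 9].
Intervening on shading: fish_pop = -27*shading - 407. Reaching -1163 requires shading = 28, outside [1, 9].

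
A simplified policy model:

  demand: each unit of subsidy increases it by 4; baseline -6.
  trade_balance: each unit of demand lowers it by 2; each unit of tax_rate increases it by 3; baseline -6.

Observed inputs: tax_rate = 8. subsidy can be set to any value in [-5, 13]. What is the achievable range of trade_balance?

-74 to 70

Substituting into the trade_balance equation gives trade_balance = -8*subsidy + 30.
Linear in subsidy, so extremes are at the endpoints: subsidy = -5 gives trade_balance = 70; subsidy = 13 gives trade_balance = -74.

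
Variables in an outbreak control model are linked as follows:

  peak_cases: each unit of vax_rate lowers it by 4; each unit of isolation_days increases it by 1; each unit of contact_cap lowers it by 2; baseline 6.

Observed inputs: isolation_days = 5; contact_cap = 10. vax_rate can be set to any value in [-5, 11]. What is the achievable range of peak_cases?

Substituting into the peak_cases equation gives peak_cases = -4*vax_rate - 9.
Linear in vax_rate, so extremes are at the endpoints: vax_rate = -5 gives peak_cases = 11; vax_rate = 11 gives peak_cases = -53.

-53 to 11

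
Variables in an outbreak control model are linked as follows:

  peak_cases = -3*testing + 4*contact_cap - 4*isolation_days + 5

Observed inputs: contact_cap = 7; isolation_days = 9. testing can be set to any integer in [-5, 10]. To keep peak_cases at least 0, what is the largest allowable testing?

testing = -1

Substituting into the peak_cases equation gives peak_cases = -3*testing - 3.
Require -3*testing - 3 ≥ 0, so testing ≤ -1.
The largest integer in [-5, 10] satisfying this is -1.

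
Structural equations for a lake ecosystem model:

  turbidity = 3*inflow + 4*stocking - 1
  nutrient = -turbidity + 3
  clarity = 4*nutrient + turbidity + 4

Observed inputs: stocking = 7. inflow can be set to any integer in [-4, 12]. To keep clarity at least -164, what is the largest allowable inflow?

Substituting into the turbidity equation gives turbidity = 3*inflow + 27.
nutrient becomes -3*inflow - 24.
Substituting into the clarity equation gives clarity = -9*inflow - 65.
Require -9*inflow - 65 ≥ -164, so inflow ≤ 11.
The largest integer in [-4, 12] satisfying this is 11.

inflow = 11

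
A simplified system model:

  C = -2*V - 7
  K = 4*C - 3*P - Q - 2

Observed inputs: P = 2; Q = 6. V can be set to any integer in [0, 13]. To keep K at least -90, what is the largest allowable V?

V = 6

Substituting into the K equation gives K = -8*V - 42.
Require -8*V - 42 ≥ -90, so V ≤ 6.
The largest integer in [0, 13] satisfying this is 6.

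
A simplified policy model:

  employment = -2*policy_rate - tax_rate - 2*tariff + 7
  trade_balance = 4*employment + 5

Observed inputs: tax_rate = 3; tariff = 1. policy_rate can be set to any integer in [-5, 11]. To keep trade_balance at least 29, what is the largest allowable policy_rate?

policy_rate = -2

Substituting into the employment equation gives employment = -2*policy_rate + 2.
Substituting into the trade_balance equation gives trade_balance = -8*policy_rate + 13.
Require -8*policy_rate + 13 ≥ 29, so policy_rate ≤ -2.
The largest integer in [-5, 11] satisfying this is -2.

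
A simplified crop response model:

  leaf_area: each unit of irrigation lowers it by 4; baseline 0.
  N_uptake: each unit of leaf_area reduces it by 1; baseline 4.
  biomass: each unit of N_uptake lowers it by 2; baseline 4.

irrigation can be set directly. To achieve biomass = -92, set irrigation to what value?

irrigation = 11

Substituting into the N_uptake equation gives N_uptake = 4*irrigation + 4.
biomass becomes -8*irrigation - 4.
Solve -8*irrigation - 4 = -92: irrigation = (-92 + 4) / -8 = 11.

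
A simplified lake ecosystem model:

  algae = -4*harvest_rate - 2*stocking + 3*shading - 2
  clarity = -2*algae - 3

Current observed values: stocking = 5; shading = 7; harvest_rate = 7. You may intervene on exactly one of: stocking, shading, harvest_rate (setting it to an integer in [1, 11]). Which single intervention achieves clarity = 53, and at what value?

set shading = 4

Intervening on stocking: clarity = 4*stocking + 15. Reaching 53 requires stocking = 19/2, not an integer.
Intervening on shading: with other inputs at their observed values, clarity = -6*shading + 77. Solving for 53 gives shading = 4, within [1, 11].
Intervening on harvest_rate: clarity = 8*harvest_rate - 21. Reaching 53 requires harvest_rate = 37/4, not an integer.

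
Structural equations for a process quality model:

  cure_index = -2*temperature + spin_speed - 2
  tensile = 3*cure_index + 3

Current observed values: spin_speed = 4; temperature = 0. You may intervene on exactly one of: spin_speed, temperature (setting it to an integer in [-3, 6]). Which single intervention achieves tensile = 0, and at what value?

Intervening on spin_speed: with other inputs at their observed values, tensile = 3*spin_speed - 3. Solving for 0 gives spin_speed = 1, within [-3, 6].
Intervening on temperature: tensile = -6*temperature + 9. Reaching 0 requires temperature = 3/2, not an integer.

set spin_speed = 1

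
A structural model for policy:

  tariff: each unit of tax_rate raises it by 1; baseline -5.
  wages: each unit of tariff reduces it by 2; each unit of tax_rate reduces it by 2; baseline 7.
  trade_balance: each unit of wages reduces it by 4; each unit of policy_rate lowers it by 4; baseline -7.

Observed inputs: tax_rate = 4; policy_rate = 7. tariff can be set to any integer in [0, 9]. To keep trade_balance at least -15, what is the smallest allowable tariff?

Intervening on tariff fixes its value directly, overriding its dependence on tax_rate.
Substituting into the wages equation gives wages = -2*tariff - 1.
Substituting into the trade_balance equation gives trade_balance = 8*tariff - 31.
Require 8*tariff - 31 ≥ -15, so tariff ≥ 2.
The smallest integer in [0, 9] satisfying this is 2.

tariff = 2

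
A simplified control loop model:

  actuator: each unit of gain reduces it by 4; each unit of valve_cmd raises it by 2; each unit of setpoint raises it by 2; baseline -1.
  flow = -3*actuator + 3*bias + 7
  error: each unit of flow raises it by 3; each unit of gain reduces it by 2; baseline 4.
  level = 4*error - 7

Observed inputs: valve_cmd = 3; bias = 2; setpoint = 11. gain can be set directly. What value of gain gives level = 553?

Substituting into the actuator equation gives actuator = -4*gain + 27.
Substituting into the flow equation gives flow = 12*gain - 68.
Substituting into the error equation gives error = 34*gain - 200.
level becomes 136*gain - 807.
Solve 136*gain - 807 = 553: gain = (553 + 807) / 136 = 10.

gain = 10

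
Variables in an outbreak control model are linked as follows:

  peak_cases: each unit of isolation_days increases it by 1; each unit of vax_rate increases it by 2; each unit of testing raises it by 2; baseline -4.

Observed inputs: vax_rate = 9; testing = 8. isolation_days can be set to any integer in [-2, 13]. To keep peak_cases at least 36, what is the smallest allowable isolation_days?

isolation_days = 6

Substituting into the peak_cases equation gives peak_cases = isolation_days + 30.
Require isolation_days + 30 ≥ 36, so isolation_days ≥ 6.
The smallest integer in [-2, 13] satisfying this is 6.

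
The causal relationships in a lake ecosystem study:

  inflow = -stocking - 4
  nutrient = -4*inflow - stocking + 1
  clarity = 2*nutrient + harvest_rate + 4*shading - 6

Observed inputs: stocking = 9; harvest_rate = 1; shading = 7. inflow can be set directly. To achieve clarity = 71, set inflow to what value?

inflow = -8

Intervening on inflow fixes its value directly, overriding its dependence on stocking.
Substituting into the nutrient equation gives nutrient = -4*inflow - 8.
clarity becomes -8*inflow + 7.
Solve -8*inflow + 7 = 71: inflow = (71 - 7) / -8 = -8.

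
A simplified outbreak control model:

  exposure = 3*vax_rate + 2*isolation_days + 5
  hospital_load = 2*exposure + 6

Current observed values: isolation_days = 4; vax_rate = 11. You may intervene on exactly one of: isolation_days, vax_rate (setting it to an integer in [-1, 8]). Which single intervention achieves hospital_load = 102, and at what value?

Intervening on isolation_days: with other inputs at their observed values, hospital_load = 4*isolation_days + 82. Solving for 102 gives isolation_days = 5, within [-1, 8].
Intervening on vax_rate: hospital_load = 6*vax_rate + 32. Reaching 102 requires vax_rate = 35/3, not an integer.

set isolation_days = 5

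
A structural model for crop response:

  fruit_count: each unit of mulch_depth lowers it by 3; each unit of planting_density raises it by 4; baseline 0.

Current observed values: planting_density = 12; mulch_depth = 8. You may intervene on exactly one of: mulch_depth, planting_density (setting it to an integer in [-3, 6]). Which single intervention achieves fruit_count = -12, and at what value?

Intervening on mulch_depth: fruit_count = -3*mulch_depth + 48. Reaching -12 requires mulch_depth = 20, outside [-3, 6].
Intervening on planting_density: with other inputs at their observed values, fruit_count = 4*planting_density - 24. Solving for -12 gives planting_density = 3, within [-3, 6].

set planting_density = 3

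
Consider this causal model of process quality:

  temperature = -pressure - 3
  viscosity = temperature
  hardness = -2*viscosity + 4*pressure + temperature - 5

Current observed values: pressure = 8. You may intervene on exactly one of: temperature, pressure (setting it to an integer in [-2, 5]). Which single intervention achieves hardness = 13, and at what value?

Intervening on temperature: hardness = -temperature + 27. Reaching 13 requires temperature = 14, outside [-2, 5].
Intervening on pressure: with other inputs at their observed values, hardness = 5*pressure - 2. Solving for 13 gives pressure = 3, within [-2, 5].

set pressure = 3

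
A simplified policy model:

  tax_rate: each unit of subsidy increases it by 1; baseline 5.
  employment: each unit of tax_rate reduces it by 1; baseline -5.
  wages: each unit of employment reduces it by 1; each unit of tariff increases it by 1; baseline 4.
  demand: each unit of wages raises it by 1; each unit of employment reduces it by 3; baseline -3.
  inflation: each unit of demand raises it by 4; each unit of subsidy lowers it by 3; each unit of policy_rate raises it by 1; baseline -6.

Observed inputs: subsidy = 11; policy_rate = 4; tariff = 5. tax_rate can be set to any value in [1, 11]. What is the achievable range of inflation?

Intervening on tax_rate fixes its value directly, overriding its dependence on subsidy.
Substituting into the wages equation gives wages = tax_rate + 14.
This gives demand = 4*tax_rate + 26.
This gives inflation = 16*tax_rate + 69.
Linear in tax_rate, so extremes are at the endpoints: tax_rate = 1 gives inflation = 85; tax_rate = 11 gives inflation = 245.

85 to 245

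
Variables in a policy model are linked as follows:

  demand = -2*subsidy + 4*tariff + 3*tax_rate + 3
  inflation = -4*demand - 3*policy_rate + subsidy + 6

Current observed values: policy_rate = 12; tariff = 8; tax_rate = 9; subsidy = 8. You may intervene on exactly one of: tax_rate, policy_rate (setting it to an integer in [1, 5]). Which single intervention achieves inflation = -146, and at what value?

set tax_rate = 4

Intervening on tax_rate: with other inputs at their observed values, inflation = -12*tax_rate - 98. Solving for -146 gives tax_rate = 4, within [1, 5].
Intervening on policy_rate: inflation = -3*policy_rate - 170. Reaching -146 requires policy_rate = -8, outside [1, 5].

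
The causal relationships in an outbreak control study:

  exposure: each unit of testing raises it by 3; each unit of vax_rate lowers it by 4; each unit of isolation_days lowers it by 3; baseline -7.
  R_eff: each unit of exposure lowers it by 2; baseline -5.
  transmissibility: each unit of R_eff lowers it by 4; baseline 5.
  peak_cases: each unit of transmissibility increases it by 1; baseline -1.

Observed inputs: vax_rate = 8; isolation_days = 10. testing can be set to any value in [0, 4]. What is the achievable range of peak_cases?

-528 to -432

Substituting into the exposure equation gives exposure = 3*testing - 69.
R_eff becomes -6*testing + 133.
Substituting into the transmissibility equation gives transmissibility = 24*testing - 527.
Substituting into the peak_cases equation gives peak_cases = 24*testing - 528.
Linear in testing, so extremes are at the endpoints: testing = 0 gives peak_cases = -528; testing = 4 gives peak_cases = -432.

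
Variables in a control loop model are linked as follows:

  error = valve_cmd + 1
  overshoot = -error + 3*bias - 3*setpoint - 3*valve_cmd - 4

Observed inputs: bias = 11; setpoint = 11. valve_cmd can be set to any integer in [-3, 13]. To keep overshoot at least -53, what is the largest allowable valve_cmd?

Substituting into the overshoot equation gives overshoot = -4*valve_cmd - 5.
Require -4*valve_cmd - 5 ≥ -53, so valve_cmd ≤ 12.
The largest integer in [-3, 13] satisfying this is 12.

valve_cmd = 12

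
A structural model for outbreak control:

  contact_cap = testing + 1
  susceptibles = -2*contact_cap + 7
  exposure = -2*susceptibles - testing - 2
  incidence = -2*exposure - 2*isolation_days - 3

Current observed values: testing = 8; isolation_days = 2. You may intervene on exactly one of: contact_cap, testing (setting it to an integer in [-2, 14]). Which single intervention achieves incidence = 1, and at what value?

set contact_cap = 5

Intervening on contact_cap: with other inputs at their observed values, incidence = -8*contact_cap + 41. Solving for 1 gives contact_cap = 5, within [-2, 14].
Intervening on testing: incidence = -6*testing + 17. Reaching 1 requires testing = 8/3, not an integer.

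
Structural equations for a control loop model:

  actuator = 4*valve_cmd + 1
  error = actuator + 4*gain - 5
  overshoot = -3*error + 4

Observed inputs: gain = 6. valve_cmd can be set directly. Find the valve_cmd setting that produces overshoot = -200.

valve_cmd = 12

Substituting into the error equation gives error = 4*valve_cmd + 20.
So overshoot = -12*valve_cmd - 56.
Solve -12*valve_cmd - 56 = -200: valve_cmd = (-200 + 56) / -12 = 12.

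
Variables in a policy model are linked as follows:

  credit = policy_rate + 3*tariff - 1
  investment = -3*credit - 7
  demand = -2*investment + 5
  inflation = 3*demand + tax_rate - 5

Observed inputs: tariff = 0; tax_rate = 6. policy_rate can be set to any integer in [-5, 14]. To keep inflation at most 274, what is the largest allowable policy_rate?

Substituting into the credit equation gives credit = policy_rate - 1.
Substituting into the investment equation gives investment = -3*policy_rate - 4.
Substituting into the demand equation gives demand = 6*policy_rate + 13.
inflation becomes 18*policy_rate + 40.
Require 18*policy_rate + 40 ≤ 274, so policy_rate ≤ 13.
The largest integer in [-5, 14] satisfying this is 13.

policy_rate = 13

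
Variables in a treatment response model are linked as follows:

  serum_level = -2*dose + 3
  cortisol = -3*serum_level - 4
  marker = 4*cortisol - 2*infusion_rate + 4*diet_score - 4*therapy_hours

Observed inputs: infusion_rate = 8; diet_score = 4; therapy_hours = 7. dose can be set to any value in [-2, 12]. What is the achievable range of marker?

Substituting into the cortisol equation gives cortisol = 6*dose - 13.
This gives marker = 24*dose - 80.
Linear in dose, so extremes are at the endpoints: dose = -2 gives marker = -128; dose = 12 gives marker = 208.

-128 to 208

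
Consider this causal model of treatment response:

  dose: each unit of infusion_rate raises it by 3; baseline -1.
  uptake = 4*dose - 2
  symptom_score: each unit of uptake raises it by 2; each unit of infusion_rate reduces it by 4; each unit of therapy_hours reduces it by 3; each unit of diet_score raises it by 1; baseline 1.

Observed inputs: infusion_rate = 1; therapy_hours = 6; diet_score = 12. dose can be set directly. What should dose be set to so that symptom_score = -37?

dose = -3

Intervening on dose fixes its value directly, overriding its dependence on infusion_rate.
Substituting into the symptom_score equation gives symptom_score = 8*dose - 13.
Solve 8*dose - 13 = -37: dose = (-37 + 13) / 8 = -3.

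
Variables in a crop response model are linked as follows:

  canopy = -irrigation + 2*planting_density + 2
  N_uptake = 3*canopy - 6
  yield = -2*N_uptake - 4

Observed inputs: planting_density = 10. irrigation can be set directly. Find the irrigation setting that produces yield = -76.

irrigation = 8

Substituting into the canopy equation gives canopy = -irrigation + 22.
Substituting into the N_uptake equation gives N_uptake = -3*irrigation + 60.
Substituting into the yield equation gives yield = 6*irrigation - 124.
Solve 6*irrigation - 124 = -76: irrigation = (-76 + 124) / 6 = 8.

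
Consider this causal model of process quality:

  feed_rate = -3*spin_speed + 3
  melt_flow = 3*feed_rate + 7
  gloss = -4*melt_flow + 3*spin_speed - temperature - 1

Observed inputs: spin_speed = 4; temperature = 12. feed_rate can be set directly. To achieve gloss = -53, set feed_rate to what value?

Intervening on feed_rate fixes its value directly, overriding its dependence on spin_speed.
Substituting into the gloss equation gives gloss = -12*feed_rate - 29.
Solve -12*feed_rate - 29 = -53: feed_rate = (-53 + 29) / -12 = 2.

feed_rate = 2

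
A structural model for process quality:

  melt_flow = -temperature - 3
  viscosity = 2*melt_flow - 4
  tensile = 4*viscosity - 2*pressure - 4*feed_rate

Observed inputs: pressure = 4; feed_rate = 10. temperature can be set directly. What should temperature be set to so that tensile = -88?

temperature = 0

Substituting into the viscosity equation gives viscosity = -2*temperature - 10.
Substituting into the tensile equation gives tensile = -8*temperature - 88.
Solve -8*temperature - 88 = -88: temperature = (-88 + 88) / -8 = 0.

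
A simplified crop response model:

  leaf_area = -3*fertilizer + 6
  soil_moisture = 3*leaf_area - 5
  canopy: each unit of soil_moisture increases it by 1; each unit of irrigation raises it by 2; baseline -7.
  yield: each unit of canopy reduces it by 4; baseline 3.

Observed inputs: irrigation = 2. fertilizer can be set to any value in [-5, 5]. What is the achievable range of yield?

-217 to 143

Substituting into the soil_moisture equation gives soil_moisture = -9*fertilizer + 13.
Substituting into the canopy equation gives canopy = -9*fertilizer + 10.
Substituting into the yield equation gives yield = 36*fertilizer - 37.
Linear in fertilizer, so extremes are at the endpoints: fertilizer = -5 gives yield = -217; fertilizer = 5 gives yield = 143.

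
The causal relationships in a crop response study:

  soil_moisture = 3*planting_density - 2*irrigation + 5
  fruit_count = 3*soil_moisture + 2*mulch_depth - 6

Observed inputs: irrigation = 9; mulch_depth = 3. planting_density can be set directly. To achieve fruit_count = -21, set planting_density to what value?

planting_density = 2

Substituting into the soil_moisture equation gives soil_moisture = 3*planting_density - 13.
This gives fruit_count = 9*planting_density - 39.
Solve 9*planting_density - 39 = -21: planting_density = (-21 + 39) / 9 = 2.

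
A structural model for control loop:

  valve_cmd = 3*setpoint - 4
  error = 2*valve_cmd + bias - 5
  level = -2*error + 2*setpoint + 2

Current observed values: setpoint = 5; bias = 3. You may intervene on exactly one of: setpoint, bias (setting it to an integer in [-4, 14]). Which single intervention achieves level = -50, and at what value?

Intervening on setpoint: level = -10*setpoint + 22. Reaching -50 requires setpoint = 36/5, not an integer.
Intervening on bias: with other inputs at their observed values, level = -2*bias - 22. Solving for -50 gives bias = 14, within [-4, 14].

set bias = 14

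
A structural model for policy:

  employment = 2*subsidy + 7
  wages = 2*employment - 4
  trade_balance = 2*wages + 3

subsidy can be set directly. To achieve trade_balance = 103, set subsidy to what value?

subsidy = 10

Substituting into the wages equation gives wages = 4*subsidy + 10.
trade_balance becomes 8*subsidy + 23.
Solve 8*subsidy + 23 = 103: subsidy = (103 - 23) / 8 = 10.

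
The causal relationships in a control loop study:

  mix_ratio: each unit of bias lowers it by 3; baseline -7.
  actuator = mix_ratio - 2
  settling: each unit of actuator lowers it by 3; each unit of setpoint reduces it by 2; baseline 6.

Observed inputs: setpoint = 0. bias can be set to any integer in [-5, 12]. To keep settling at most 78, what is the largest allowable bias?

bias = 5

Substituting into the actuator equation gives actuator = -3*bias - 9.
Substituting into the settling equation gives settling = 9*bias + 33.
Require 9*bias + 33 ≤ 78, so bias ≤ 5.
The largest integer in [-5, 12] satisfying this is 5.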